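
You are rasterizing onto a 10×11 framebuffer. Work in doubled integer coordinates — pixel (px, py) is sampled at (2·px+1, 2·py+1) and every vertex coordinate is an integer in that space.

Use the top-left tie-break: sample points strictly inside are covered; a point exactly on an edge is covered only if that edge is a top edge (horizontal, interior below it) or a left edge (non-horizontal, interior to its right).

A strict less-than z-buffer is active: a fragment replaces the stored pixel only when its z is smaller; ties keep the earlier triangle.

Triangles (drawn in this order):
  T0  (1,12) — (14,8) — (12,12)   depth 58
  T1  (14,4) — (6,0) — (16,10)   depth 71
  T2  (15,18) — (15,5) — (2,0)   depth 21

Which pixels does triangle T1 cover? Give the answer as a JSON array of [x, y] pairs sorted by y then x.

T0:
  2·area = 44
  edge (1, 12)→(14, 8): d=(13,-4) top-left  bias=+0
  edge (14, 8)→(12, 12): d=(-2,4) right/bottom  bias=-1
  edge (12, 12)→(1, 12): d=(-11,0) right/bottom  bias=-1
    (5,4)@(11, 9): e=[1,10,33] → X
    (6,4)@(13, 9): e=[9,2,33] → X
    (7,4)@(15, 9): e=[17,-6,33] → .
    (2,5)@(5, 11): e=[3,30,11] → X
    (3,5)@(7, 11): e=[11,22,11] → X
    (4,5)@(9, 11): e=[19,14,11] → X
    (6,5)@(13, 11): e=[35,-2,11] → .
    (2,6)@(5, 13): e=[29,26,-11] → .
    (3,6)@(7, 13): e=[37,18,-11] → .
    (4,6)@(9, 13): e=[45,10,-11] → .
    (5,6)@(11, 13): e=[53,2,-11] → .
  covered (6 px):
    . . . . . . . . . .
    . . . . . . . . . .
    . . . . . . . . . .
    . . . . . . . . . .
    . . . . . X X . . .
    . . X X X X . . . .
    . . . . . . . . . .
    . . . . . . . . . .
    . . . . . . . . . .
    . . . . . . . . . .
    . . . . . . . . . .
T1:
  2·area = 40  (B↔C swapped to make it positive)
  edge (14, 4)→(16, 10): d=(2,6) right/bottom  bias=-1
  edge (16, 10)→(6, 0): d=(-10,-10) top-left  bias=+0
  edge (6, 0)→(14, 4): d=(8,4) right/bottom  bias=-1
    (3,0)@(7, 1): e=[36,0,4] → X  [on edge]
    (4,0)@(9, 1): e=[24,20,-4] → .
    (6,0)@(13, 1): e=[0,60,-20] → .  [on edge]
    (3,1)@(7, 3): e=[40,-20,20] → .
    (4,1)@(9, 3): e=[28,0,12] → X  [on edge]
    (5,1)@(11, 3): e=[16,20,4] → X
    (6,1)@(13, 3): e=[4,40,-4] → .
    (4,2)@(9, 5): e=[32,-20,28] → .
    (5,2)@(11, 5): e=[20,0,20] → X  [on edge]
    (6,2)@(13, 5): e=[8,20,12] → X
    (7,2)@(15, 5): e=[-4,40,4] → .
    (5,3)@(11, 7): e=[24,-20,36] → .
    (6,3)@(13, 7): e=[12,0,28] → X  [on edge]
    (7,3)@(15, 7): e=[0,20,20] → .  [on edge]
    (7,4)@(15, 9): e=[4,0,36] → X  [on edge]
    (8,5)@(17, 11): e=[-4,0,44] → .  [on edge]
    (8,6)@(17, 13): e=[0,-20,60] → .  [on edge]
    (9,6)@(19, 13): e=[-12,0,52] → .  [on edge]
    (9,9)@(19, 19): e=[0,-60,100] → .  [on edge]
  covered (7 px):
    . . . X . . . . . .
    . . . . X X . . . .
    . . . . . X X . . .
    . . . . . . X . . .
    . . . . . . . X . .
    . . . . . . . . . .
    . . . . . . . . . .
    . . . . . . . . . .
    . . . . . . . . . .
    . . . . . . . . . .
    . . . . . . . . . .
T2:
  2·area = 169  (B↔C swapped to make it positive)
  edge (15, 18)→(2, 0): d=(-13,-18) top-left  bias=+0
  edge (2, 0)→(15, 5): d=(13,5) right/bottom  bias=-1
  edge (15, 5)→(15, 18): d=(0,13) right/bottom  bias=-1
    (1,0)@(3, 1): e=[5,8,156] → X
    (2,0)@(5, 1): e=[41,-2,130] → .
    (7,0)@(15, 1): e=[221,-52,0] → .  [on edge]
    (1,1)@(3, 3): e=[-21,34,156] → .
    (2,1)@(5, 3): e=[15,24,130] → X
    (3,1)@(7, 3): e=[51,14,104] → X
    (4,1)@(9, 3): e=[87,4,78] → X
    (5,1)@(11, 3): e=[123,-6,52] → .
    (7,1)@(15, 3): e=[195,-26,0] → .  [on edge]
    (2,2)@(5, 5): e=[-11,50,130] → .
    (3,2)@(7, 5): e=[25,40,104] → X
    (5,2)@(11, 5): e=[97,20,52] → X
    (7,2)@(15, 5): e=[169,0,0] → .  [on edge]
    (7,3)@(15, 7): e=[143,26,0] → .  [on edge]
    (7,4)@(15, 9): e=[117,52,0] → .  [on edge]
    (7,5)@(15, 11): e=[91,78,0] → .  [on edge]
    (7,6)@(15, 13): e=[65,104,0] → .  [on edge]
    (7,7)@(15, 15): e=[39,130,0] → .  [on edge]
    (7,8)@(15, 17): e=[13,156,0] → .  [on edge]
    (7,9)@(15, 19): e=[-13,182,0] → .  [on edge]
    (7,10)@(15, 21): e=[-39,208,0] → .  [on edge]
  covered (18 px):
    . X . . . . . . . .
    . . X X X . . . . .
    . . . X X X X . . .
    . . . . X X X . . .
    . . . . X X X . . .
    . . . . . X X . . .
    . . . . . . X . . .
    . . . . . . X . . .
    . . . . . . . . . .
    . . . . . . . . . .
    . . . . . . . . . .

Answer: [[3,0],[4,1],[5,1],[5,2],[6,2],[6,3],[7,4]]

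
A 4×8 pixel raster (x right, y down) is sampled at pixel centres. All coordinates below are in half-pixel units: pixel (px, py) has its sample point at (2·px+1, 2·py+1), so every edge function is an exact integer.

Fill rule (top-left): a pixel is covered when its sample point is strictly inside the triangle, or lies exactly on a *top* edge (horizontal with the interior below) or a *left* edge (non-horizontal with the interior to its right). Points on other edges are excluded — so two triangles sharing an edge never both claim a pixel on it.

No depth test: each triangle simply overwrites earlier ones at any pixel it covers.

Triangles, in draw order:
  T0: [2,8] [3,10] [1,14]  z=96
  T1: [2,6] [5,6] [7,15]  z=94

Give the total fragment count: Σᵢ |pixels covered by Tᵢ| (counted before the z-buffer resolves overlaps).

T0:
  2·area = 8
  edge (2, 8)→(3, 10): d=(1,2) right/bottom  bias=-1
  edge (3, 10)→(1, 14): d=(-2,4) right/bottom  bias=-1
  edge (1, 14)→(2, 8): d=(1,-6) top-left  bias=+0
  covered (0 px):
    · · · ·
    · · · ·
    · · · ·
    · · · ·
    · · · ·
    · · · ·
    · · · ·
    · · · ·
T1:
  2·area = 27
  edge (2, 6)→(5, 6): d=(3,0) top-left  bias=+0
  edge (5, 6)→(7, 15): d=(2,9) right/bottom  bias=-1
  edge (7, 15)→(2, 6): d=(-5,-9) top-left  bias=+0
    (1,3)@(3, 7): e=[3,20,4] → #
    (2,3)@(5, 7): e=[3,2,22] → #
    (3,3)@(7, 7): e=[3,-16,40] → ·
    (1,4)@(3, 9): e=[9,24,-6] → ·
    (2,4)@(5, 9): e=[9,6,12] → #
    (3,4)@(7, 9): e=[9,-12,30] → ·
    (2,5)@(5, 11): e=[15,10,2] → #
    (3,5)@(7, 11): e=[15,-8,20] → ·
    (2,6)@(5, 13): e=[21,14,-8] → ·
    (3,7)@(7, 15): e=[27,0,0] → ·  [on edge]
  covered (4 px):
    · · · ·
    · · · ·
    · · · ·
    · # # ·
    · · # ·
    · · # ·
    · · · ·
    · · · ·

Final: 4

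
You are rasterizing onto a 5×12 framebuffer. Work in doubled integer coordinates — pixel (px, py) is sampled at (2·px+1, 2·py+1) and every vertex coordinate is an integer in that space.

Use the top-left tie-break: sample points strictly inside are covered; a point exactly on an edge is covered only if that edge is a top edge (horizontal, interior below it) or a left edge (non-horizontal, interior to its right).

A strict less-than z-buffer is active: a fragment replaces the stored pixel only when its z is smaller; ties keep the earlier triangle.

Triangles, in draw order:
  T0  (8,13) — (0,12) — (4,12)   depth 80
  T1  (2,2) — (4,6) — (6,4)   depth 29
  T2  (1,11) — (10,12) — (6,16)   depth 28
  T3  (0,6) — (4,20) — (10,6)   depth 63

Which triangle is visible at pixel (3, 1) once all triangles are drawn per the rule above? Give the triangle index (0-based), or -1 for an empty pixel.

T0:
  2·area = 4
  edge (8, 13)→(0, 12): d=(-8,-1) top-left  bias=+0
  edge (0, 12)→(4, 12): d=(4,0) top-left  bias=+0
  edge (4, 12)→(8, 13): d=(4,1) right/bottom  bias=-1
  covered (0 px):
    . . . . .
    . . . . .
    . . . . .
    . . . . .
    . . . . .
    . . . . .
    . . . . .
    . . . . .
    . . . . .
    . . . . .
    . . . . .
    . . . . .
T1:
  2·area = 12  (B↔C swapped to make it positive)
  edge (2, 2)→(6, 4): d=(4,2) right/bottom  bias=-1
  edge (6, 4)→(4, 6): d=(-2,2) right/bottom  bias=-1
  edge (4, 6)→(2, 2): d=(-2,-4) top-left  bias=+0
    (4,0)@(9, 1): e=[-18,0,30] → .  [on edge]
    (1,1)@(3, 3): e=[2,8,2] → X
    (2,1)@(5, 3): e=[-2,4,10] → .
    (3,1)@(7, 3): e=[-6,0,18] → .  [on edge]
    (1,2)@(3, 5): e=[10,4,-2] → .
    (2,2)@(5, 5): e=[6,0,6] → .  [on edge]
    (1,3)@(3, 7): e=[18,0,-6] → .  [on edge]
    (0,4)@(1, 9): e=[30,0,-18] → .  [on edge]
  covered (1 px):
    . . . . .
    . X . . .
    . . . . .
    . . . . .
    . . . . .
    . . . . .
    . . . . .
    . . . . .
    . . . . .
    . . . . .
    . . . . .
    . . . . .
T2:
  2·area = 40
  edge (1, 11)→(10, 12): d=(9,1) right/bottom  bias=-1
  edge (10, 12)→(6, 16): d=(-4,4) right/bottom  bias=-1
  edge (6, 16)→(1, 11): d=(-5,-5) top-left  bias=+0
    (0,5)@(1, 11): e=[0,40,0] → .  [on edge]
    (1,6)@(3, 13): e=[16,24,0] → X  [on edge]
    (2,6)@(5, 13): e=[14,16,10] → X
    (3,6)@(7, 13): e=[12,8,20] → X
    (4,6)@(9, 13): e=[10,0,30] → .  [on edge]
    (1,7)@(3, 15): e=[34,16,-10] → .
    (2,7)@(5, 15): e=[32,8,0] → X  [on edge]
    (3,7)@(7, 15): e=[30,0,10] → .  [on edge]
    (2,8)@(5, 17): e=[50,0,-10] → .  [on edge]
    (3,8)@(7, 17): e=[48,-8,0] → .  [on edge]
    (1,9)@(3, 19): e=[70,0,-30] → .  [on edge]
    (4,9)@(9, 19): e=[64,-24,0] → .  [on edge]
    (0,10)@(1, 21): e=[90,0,-50] → .  [on edge]
  covered (4 px):
    . . . . .
    . . . . .
    . . . . .
    . . . . .
    . . . . .
    . . . . .
    . X X X .
    . . X . .
    . . . . .
    . . . . .
    . . . . .
    . . . . .
T3:
  2·area = 140  (B↔C swapped to make it positive)
  edge (0, 6)→(10, 6): d=(10,0) top-left  bias=+0
  edge (10, 6)→(4, 20): d=(-6,14) right/bottom  bias=-1
  edge (4, 20)→(0, 6): d=(-4,-14) top-left  bias=+0
    (0,3)@(1, 7): e=[10,120,10] → X
    (1,3)@(3, 7): e=[10,92,38] → X
    (2,3)@(5, 7): e=[10,64,66] → X
    (3,3)@(7, 7): e=[10,36,94] → X
    (4,3)@(9, 7): e=[10,8,122] → X
    (0,4)@(1, 9): e=[30,108,2] → X
    (4,4)@(9, 9): e=[30,-4,114] → .
    (0,5)@(1, 11): e=[50,96,-6] → .
    (1,5)@(3, 11): e=[50,68,22] → X
    (4,5)@(9, 11): e=[50,-16,106] → .
    (1,6)@(3, 13): e=[70,56,14] → X
    (3,6)@(7, 13): e=[70,0,70] → .  [on edge]
  covered (17 px):
    . . . . .
    . . . . .
    . . . . .
    X X X X X
    X X X X .
    . X X X .
    . X X . .
    . X X . .
    . . X . .
    . . . . .
    . . . . .
    . . . . .

Z-buffer (winner per pixel, '.' = empty):
  . . . . .
  . 1 . . .
  . . . . .
  3 3 3 3 3
  3 3 3 3 .
  . 3 3 3 .
  . 2 2 2 .
  . 3 2 . .
  . . 3 . .
  . . . . .
  . . . . .
  . . . . .

Result: -1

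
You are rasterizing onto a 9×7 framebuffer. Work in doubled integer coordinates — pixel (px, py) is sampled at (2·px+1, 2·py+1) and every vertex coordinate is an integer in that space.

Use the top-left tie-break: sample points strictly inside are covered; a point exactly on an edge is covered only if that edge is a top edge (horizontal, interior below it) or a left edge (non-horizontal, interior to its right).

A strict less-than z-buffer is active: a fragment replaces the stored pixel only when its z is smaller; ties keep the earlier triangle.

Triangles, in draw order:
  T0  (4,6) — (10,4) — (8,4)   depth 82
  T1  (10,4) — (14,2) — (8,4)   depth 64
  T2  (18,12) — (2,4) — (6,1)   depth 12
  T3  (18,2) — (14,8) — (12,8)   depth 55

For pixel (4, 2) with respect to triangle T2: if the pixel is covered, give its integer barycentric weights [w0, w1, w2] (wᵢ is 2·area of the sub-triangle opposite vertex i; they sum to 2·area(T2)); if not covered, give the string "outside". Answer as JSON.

T0:
  2·area = 4  (B↔C swapped to make it positive)
  edge (4, 6)→(8, 4): d=(4,-2) top-left  bias=+0
  edge (8, 4)→(10, 4): d=(2,0) top-left  bias=+0
  edge (10, 4)→(4, 6): d=(-6,2) right/bottom  bias=-1
    (6,1)@(13, 3): e=[6,-2,0] → ·  [on edge]
    (3,2)@(7, 5): e=[2,2,0] → ·  [on edge]
    (0,3)@(1, 7): e=[-2,6,0] → ·  [on edge]
  covered (0 px):
    · · · · · · · · ·
    · · · · · · · · ·
    · · · · · · · · ·
    · · · · · · · · ·
    · · · · · · · · ·
    · · · · · · · · ·
    · · · · · · · · ·
T1:
  2·area = 4  (B↔C swapped to make it positive)
  edge (10, 4)→(8, 4): d=(-2,0) right/bottom  bias=-1
  edge (8, 4)→(14, 2): d=(6,-2) top-left  bias=+0
  edge (14, 2)→(10, 4): d=(-4,2) right/bottom  bias=-1
    (8,0)@(17, 1): e=[6,0,-2] → ·  [on edge]
    (5,1)@(11, 3): e=[2,0,2] → #  [on edge]
    (6,1)@(13, 3): e=[2,4,-2] → ·
    (2,2)@(5, 5): e=[-2,0,6] → ·  [on edge]
    (5,2)@(11, 5): e=[-2,12,-6] → ·
  covered (1 px):
    · · · · · · · · ·
    · · · · · # · · ·
    · · · · · · · · ·
    · · · · · · · · ·
    · · · · · · · · ·
    · · · · · · · · ·
    · · · · · · · · ·
T2:
  2·area = 80
  edge (18, 12)→(2, 4): d=(-16,-8) top-left  bias=+0
  edge (2, 4)→(6, 1): d=(4,-3) top-left  bias=+0
  edge (6, 1)→(18, 12): d=(12,11) right/bottom  bias=-1
    (2,1)@(5, 3): e=[40,5,35] → #
    (3,1)@(7, 3): e=[56,11,13] → #
    (4,1)@(9, 3): e=[72,17,-9] → ·
    (2,2)@(5, 5): e=[8,13,59] → #
    (4,2)@(9, 5): e=[40,25,15] → #
    (5,2)@(11, 5): e=[56,31,-7] → ·
    (2,3)@(5, 7): e=[-24,21,83] → ·
    (3,3)@(7, 7): e=[-8,27,61] → ·
    (4,3)@(9, 7): e=[8,33,39] → #
    (5,3)@(11, 7): e=[24,39,17] → #
    (6,3)@(13, 7): e=[40,45,-5] → ·
    (4,4)@(9, 9): e=[-24,41,63] → ·
  covered (8 px):
    · · · · · · · · ·
    · · # # · · · · ·
    · · # # # · · · ·
    · · · · # # · · ·
    · · · · · · # · ·
    · · · · · · · · ·
    · · · · · · · · ·
T3:
  2·area = 12
  edge (18, 2)→(14, 8): d=(-4,6) right/bottom  bias=-1
  edge (14, 8)→(12, 8): d=(-2,0) right/bottom  bias=-1
  edge (12, 8)→(18, 2): d=(6,-6) top-left  bias=+0
    (8,1)@(17, 3): e=[2,10,0] → #  [on edge]
    (7,2)@(15, 5): e=[6,6,0] → #  [on edge]
    (8,2)@(17, 5): e=[-6,6,12] → ·
    (6,3)@(13, 7): e=[10,2,0] → #  [on edge]
    (7,3)@(15, 7): e=[-2,2,12] → ·
    (5,4)@(11, 9): e=[14,-2,0] → ·  [on edge]
    (6,4)@(13, 9): e=[2,-2,12] → ·
    (4,5)@(9, 11): e=[18,-6,0] → ·  [on edge]
    (3,6)@(7, 13): e=[22,-10,0] → ·  [on edge]
  covered (3 px):
    · · · · · · · · ·
    · · · · · · · · #
    · · · · · · · # ·
    · · · · · · # · ·
    · · · · · · · · ·
    · · · · · · · · ·
    · · · · · · · · ·

Answer: [25,15,40]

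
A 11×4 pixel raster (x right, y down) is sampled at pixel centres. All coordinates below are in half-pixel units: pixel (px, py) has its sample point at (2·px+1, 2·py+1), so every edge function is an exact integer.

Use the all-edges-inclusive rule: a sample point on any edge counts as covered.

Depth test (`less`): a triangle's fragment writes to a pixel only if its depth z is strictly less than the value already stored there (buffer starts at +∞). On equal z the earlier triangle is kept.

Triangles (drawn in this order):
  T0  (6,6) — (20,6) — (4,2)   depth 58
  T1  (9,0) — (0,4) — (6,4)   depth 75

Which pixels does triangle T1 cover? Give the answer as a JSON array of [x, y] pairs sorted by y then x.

T0:
  2·area = 56  (B↔C swapped to make it positive)
  edge (6, 6)→(4, 2): d=(-2,-4) inclusive
  edge (4, 2)→(20, 6): d=(16,4) inclusive
  edge (20, 6)→(6, 6): d=(-14,0) inclusive
    (2,1)@(5, 3): e=[2,12,42] → #
    (3,1)@(7, 3): e=[10,4,42] → #
    (4,1)@(9, 3): e=[18,-4,42] → ·
    (2,2)@(5, 5): e=[-2,44,14] → ·
    (3,2)@(7, 5): e=[6,36,14] → #
    (4,2)@(9, 5): e=[14,28,14] → #
    (5,2)@(11, 5): e=[22,20,14] → #
    (6,2)@(13, 5): e=[30,12,14] → #
    (7,2)@(15, 5): e=[38,4,14] → #
    (8,2)@(17, 5): e=[46,-4,14] → ·
    (3,3)@(7, 7): e=[2,68,-14] → ·
    (4,3)@(9, 7): e=[10,60,-14] → ·
  covered (7 px):
    · · · · · · · · · · ·
    · · # # · · · · · · ·
    · · · # # # # # · · ·
    · · · · · · · · · · ·
T1:
  2·area = 24  (B↔C swapped to make it positive)
  edge (9, 0)→(6, 4): d=(-3,4) inclusive
  edge (6, 4)→(0, 4): d=(-6,0) inclusive
  edge (0, 4)→(9, 0): d=(9,-4) inclusive
    (3,0)@(7, 1): e=[5,18,1] → #
    (4,0)@(9, 1): e=[-3,18,9] → ·
    (1,1)@(3, 3): e=[15,6,3] → #
    (2,1)@(5, 3): e=[7,6,11] → #
    (3,1)@(7, 3): e=[-1,6,19] → ·
    (1,2)@(3, 5): e=[9,-6,21] → ·
    (2,2)@(5, 5): e=[1,-6,29] → ·
  covered (3 px):
    · · · # · · · · · · ·
    · # # · · · · · · · ·
    · · · · · · · · · · ·
    · · · · · · · · · · ·

Answer: [[3,0],[1,1],[2,1]]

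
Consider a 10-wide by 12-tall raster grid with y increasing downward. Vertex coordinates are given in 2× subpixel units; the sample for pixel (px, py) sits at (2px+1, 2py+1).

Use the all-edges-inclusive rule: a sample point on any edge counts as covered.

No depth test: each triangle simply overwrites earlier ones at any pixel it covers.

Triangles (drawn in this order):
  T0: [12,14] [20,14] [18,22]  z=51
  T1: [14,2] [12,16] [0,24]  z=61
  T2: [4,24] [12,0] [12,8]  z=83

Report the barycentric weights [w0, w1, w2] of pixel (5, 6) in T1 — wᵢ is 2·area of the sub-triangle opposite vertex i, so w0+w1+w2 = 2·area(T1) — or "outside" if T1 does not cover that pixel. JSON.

T0:
  2·area = 64
  edge (12, 14)→(20, 14): d=(8,0) inclusive
  edge (20, 14)→(18, 22): d=(-2,8) inclusive
  edge (18, 22)→(12, 14): d=(-6,-8) inclusive
    (6,7)@(13, 15): e=[8,54,2] → X
    (7,7)@(15, 15): e=[8,38,18] → X
    (8,7)@(17, 15): e=[8,22,34] → X
    (9,7)@(19, 15): e=[8,6,50] → X
    (6,8)@(13, 17): e=[24,50,-10] → .
    (7,8)@(15, 17): e=[24,34,6] → X
    (7,9)@(15, 19): e=[40,30,-6] → .
    (8,9)@(17, 19): e=[40,14,10] → X
    (9,9)@(19, 19): e=[40,-2,26] → .
    (8,10)@(17, 21): e=[56,10,-2] → .
  covered (8 px):
    . . . . . . . . . .
    . . . . . . . . . .
    . . . . . . . . . .
    . . . . . . . . . .
    . . . . . . . . . .
    . . . . . . . . . .
    . . . . . . . . . .
    . . . . . . X X X X
    . . . . . . . X X X
    . . . . . . . . X .
    . . . . . . . . . .
    . . . . . . . . . .
T1:
  2·area = 152
  edge (14, 2)→(12, 16): d=(-2,14) inclusive
  edge (12, 16)→(0, 24): d=(-12,8) inclusive
  edge (0, 24)→(14, 2): d=(14,-22) inclusive
    (6,2)@(13, 5): e=[8,124,20] → X
    (7,2)@(15, 5): e=[-20,108,64] → .
    (5,3)@(11, 7): e=[32,116,4] → X
    (7,3)@(15, 7): e=[-24,84,92] → .
    (5,4)@(11, 9): e=[28,92,32] → X
    (6,4)@(13, 9): e=[0,76,76] → X  [on edge]
    (7,4)@(15, 9): e=[-28,60,120] → .
    (4,5)@(9, 11): e=[52,84,16] → X
    (6,5)@(13, 11): e=[-4,52,104] → .
    (3,6)@(7, 13): e=[76,76,0] → X  [on edge]
    (6,6)@(13, 13): e=[-8,28,132] → .
    (3,7)@(7, 15): e=[72,52,28] → X
    (5,11)@(11, 23): e=[0,-76,228] → .  [on edge]
  covered (20 px):
    . . . . . . . . . .
    . . . . . . . . . .
    . . . . . . X . . .
    . . . . . X X . . .
    . . . . . X X . . .
    . . . . X X . . . .
    . . . X X X . . . .
    . . . X X X . . . .
    . . X X X . . . . .
    . . X X . . . . . .
    . X . . . . . . . .
    X . . . . . . . . .
T2:
  2·area = 64
  edge (4, 24)→(12, 0): d=(8,-24) inclusive
  edge (12, 0)→(12, 8): d=(0,8) inclusive
  edge (12, 8)→(4, 24): d=(-8,16) inclusive
    (5,1)@(11, 3): e=[0,8,56] → X  [on edge]
    (6,1)@(13, 3): e=[48,-8,24] → .
    (5,2)@(11, 5): e=[16,8,40] → X
    (6,2)@(13, 5): e=[64,-8,8] → .
    (5,3)@(11, 7): e=[32,8,24] → X
    (6,3)@(13, 7): e=[80,-8,-8] → .
    (4,4)@(9, 9): e=[0,24,40] → X  [on edge]
    (6,4)@(13, 9): e=[96,-8,-24] → .
    (4,5)@(9, 11): e=[16,24,24] → X
    (5,5)@(11, 11): e=[64,8,-8] → .
    (4,6)@(9, 13): e=[32,24,8] → X
    (5,6)@(11, 13): e=[80,8,-24] → .
    (3,7)@(7, 15): e=[0,40,24] → X  [on edge]
    (2,10)@(5, 21): e=[0,56,8] → X  [on edge]
  covered (10 px):
    . . . . . . . . . .
    . . . . . X . . . .
    . . . . . X . . . .
    . . . . . X . . . .
    . . . . X X . . . .
    . . . . X . . . . .
    . . . . X . . . . .
    . . . X . . . . . .
    . . . X . . . . . .
    . . . . . . . . . .
    . . X . . . . . . .
    . . . . . . . . . .

Final: [44,88,20]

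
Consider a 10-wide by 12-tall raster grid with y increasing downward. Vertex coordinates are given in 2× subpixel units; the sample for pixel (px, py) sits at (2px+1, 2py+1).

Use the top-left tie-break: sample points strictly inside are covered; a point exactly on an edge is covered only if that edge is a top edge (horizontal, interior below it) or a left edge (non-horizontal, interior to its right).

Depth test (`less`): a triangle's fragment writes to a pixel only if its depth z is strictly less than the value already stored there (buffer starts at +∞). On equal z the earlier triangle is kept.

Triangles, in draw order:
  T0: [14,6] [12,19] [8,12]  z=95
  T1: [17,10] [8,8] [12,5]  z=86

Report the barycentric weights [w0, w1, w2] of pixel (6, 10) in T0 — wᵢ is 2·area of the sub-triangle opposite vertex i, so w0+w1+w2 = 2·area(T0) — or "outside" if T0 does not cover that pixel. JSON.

T0:
  2·area = 66
  edge (14, 6)→(12, 19): d=(-2,13) right/bottom  bias=-1
  edge (12, 19)→(8, 12): d=(-4,-7) top-left  bias=+0
  edge (8, 12)→(14, 6): d=(6,-6) top-left  bias=+0
    (9,0)@(19, 1): e=[-55,121,0] → ·  [on edge]
    (8,1)@(17, 3): e=[-33,99,0] → ·  [on edge]
    (7,2)@(15, 5): e=[-11,77,0] → ·  [on edge]
    (6,3)@(13, 7): e=[11,55,0] → █  [on edge]
    (7,3)@(15, 7): e=[-15,69,12] → ·
    (5,4)@(11, 9): e=[33,33,0] → █  [on edge]
    (7,4)@(15, 9): e=[-19,61,24] → ·
    (4,5)@(9, 11): e=[55,11,0] → █  [on edge]
    (7,5)@(15, 11): e=[-23,53,36] → ·
    (3,6)@(7, 13): e=[77,-11,0] → ·  [on edge]
    (4,6)@(9, 13): e=[51,3,12] → █
    (6,6)@(13, 13): e=[-1,31,36] → ·
    (2,7)@(5, 15): e=[99,-33,0] → ·  [on edge]
    (1,8)@(3, 17): e=[121,-55,0] → ·  [on edge]
    (0,9)@(1, 19): e=[143,-77,0] → ·  [on edge]
  covered (10 px):
    · · · · · · · · · ·
    · · · · · · · · · ·
    · · · · · · · · · ·
    · · · · · · █ · · ·
    · · · · · █ █ · · ·
    · · · · █ █ █ · · ·
    · · · · █ █ · · · ·
    · · · · · █ · · · ·
    · · · · · █ · · · ·
    · · · · · · · · · ·
    · · · · · · · · · ·
    · · · · · · · · · ·
T1:
  2·area = 35
  edge (17, 10)→(8, 8): d=(-9,-2) top-left  bias=+0
  edge (8, 8)→(12, 5): d=(4,-3) top-left  bias=+0
  edge (12, 5)→(17, 10): d=(5,5) right/bottom  bias=-1
    (5,3)@(11, 7): e=[15,5,15] → █
    (6,3)@(13, 7): e=[19,11,5] → █
    (7,3)@(15, 7): e=[23,17,-5] → ·
    (5,4)@(11, 9): e=[-3,13,25] → ·
    (6,4)@(13, 9): e=[1,19,15] → █
    (7,4)@(15, 9): e=[5,25,5] → █
    (8,4)@(17, 9): e=[9,31,-5] → ·
    (6,5)@(13, 11): e=[-17,27,25] → ·
    (7,5)@(15, 11): e=[-13,33,15] → ·
  covered (4 px):
    · · · · · · · · · ·
    · · · · · · · · · ·
    · · · · · · · · · ·
    · · · · · █ █ · · ·
    · · · · · · █ █ · ·
    · · · · · · · · · ·
    · · · · · · · · · ·
    · · · · · · · · · ·
    · · · · · · · · · ·
    · · · · · · · · · ·
    · · · · · · · · · ·
    · · · · · · · · · ·

Answer: "outside"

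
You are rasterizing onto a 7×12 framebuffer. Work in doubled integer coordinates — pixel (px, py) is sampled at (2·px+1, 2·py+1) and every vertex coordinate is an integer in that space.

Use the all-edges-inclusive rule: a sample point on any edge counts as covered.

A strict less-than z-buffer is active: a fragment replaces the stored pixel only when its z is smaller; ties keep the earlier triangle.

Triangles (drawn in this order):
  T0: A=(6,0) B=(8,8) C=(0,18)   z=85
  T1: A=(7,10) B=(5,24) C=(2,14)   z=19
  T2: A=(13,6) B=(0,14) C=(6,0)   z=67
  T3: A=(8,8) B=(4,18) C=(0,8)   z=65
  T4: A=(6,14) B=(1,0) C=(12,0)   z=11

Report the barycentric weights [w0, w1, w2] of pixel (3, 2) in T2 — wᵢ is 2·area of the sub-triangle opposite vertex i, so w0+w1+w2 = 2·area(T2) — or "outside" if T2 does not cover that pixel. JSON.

T0:
  2·area = 84
  edge (6, 0)→(8, 8): d=(2,8) inclusive
  edge (8, 8)→(0, 18): d=(-8,10) inclusive
  edge (0, 18)→(6, 0): d=(6,-18) inclusive
    (2,1)@(5, 3): e=[14,70,0] → █  [on edge]
    (3,1)@(7, 3): e=[-2,50,36] → ·
    (2,2)@(5, 5): e=[18,54,12] → █
    (3,2)@(7, 5): e=[2,34,48] → █
    (4,2)@(9, 5): e=[-14,14,84] → ·
    (2,3)@(5, 7): e=[22,38,24] → █
    (4,3)@(9, 7): e=[-10,-2,96] → ·
    (1,4)@(3, 9): e=[42,42,0] → █  [on edge]
    (4,4)@(9, 9): e=[-6,-18,108] → ·
    (1,5)@(3, 11): e=[46,26,12] → █
    (3,5)@(7, 11): e=[14,-14,84] → ·
    (1,6)@(3, 13): e=[50,10,24] → █
    (0,7)@(1, 15): e=[70,14,0] → █  [on edge]
  covered (12 px):
    · · · · · · ·
    · · █ · · · ·
    · · █ █ · · ·
    · · █ █ · · ·
    · █ █ █ · · ·
    · █ █ · · · ·
    · █ · · · · ·
    █ · · · · · ·
    · · · · · · ·
    · · · · · · ·
    · · · · · · ·
    · · · · · · ·
T1:
  2·area = 62
  edge (7, 10)→(5, 24): d=(-2,14) inclusive
  edge (5, 24)→(2, 14): d=(-3,-10) inclusive
  edge (2, 14)→(7, 10): d=(5,-4) inclusive
    (2,6)@(5, 13): e=[22,33,7] → █
    (3,6)@(7, 13): e=[-6,53,15] → ·
    (1,7)@(3, 15): e=[46,7,9] → █
    (3,7)@(7, 15): e=[-10,47,25] → ·
    (1,8)@(3, 17): e=[42,1,19] → █
    (3,8)@(7, 17): e=[-14,41,35] → ·
    (1,9)@(3, 19): e=[38,-5,29] → ·
    (2,9)@(5, 19): e=[10,15,37] → █
    (3,9)@(7, 19): e=[-18,35,45] → ·
    (2,10)@(5, 21): e=[6,9,47] → █
    (3,10)@(7, 21): e=[-22,29,55] → ·
    (2,11)@(5, 23): e=[2,3,57] → █
  covered (8 px):
    · · · · · · ·
    · · · · · · ·
    · · · · · · ·
    · · · · · · ·
    · · · · · · ·
    · · · · · · ·
    · · █ · · · ·
    · █ █ · · · ·
    · █ █ · · · ·
    · · █ · · · ·
    · · █ · · · ·
    · · █ · · · ·
T2:
  2·area = 134
  edge (13, 6)→(0, 14): d=(-13,8) inclusive
  edge (0, 14)→(6, 0): d=(6,-14) inclusive
  edge (6, 0)→(13, 6): d=(7,6) inclusive
    (3,0)@(7, 1): e=[113,20,1] → █
    (4,0)@(9, 1): e=[97,48,-11] → ·
    (2,1)@(5, 3): e=[103,4,27] → █
    (4,1)@(9, 3): e=[71,60,3] → █
    (5,1)@(11, 3): e=[55,88,-9] → ·
    (2,2)@(5, 5): e=[77,16,41] → █
    (5,2)@(11, 5): e=[29,100,5] → █
    (6,2)@(13, 5): e=[13,128,-7] → ·
    (1,3)@(3, 7): e=[67,0,67] → █  [on edge]
    (6,3)@(13, 7): e=[-13,140,7] → ·
    (1,4)@(3, 9): e=[41,12,81] → █
    (4,4)@(9, 9): e=[-7,96,45] → ·
  covered (18 px):
    · · · █ · · ·
    · · █ █ █ · ·
    · · █ █ █ █ ·
    · █ █ █ █ █ ·
    · █ █ █ · · ·
    · █ · · · · ·
    █ · · · · · ·
    · · · · · · ·
    · · · · · · ·
    · · · · · · ·
    · · · · · · ·
    · · · · · · ·
T3:
  2·area = 80
  edge (8, 8)→(4, 18): d=(-4,10) inclusive
  edge (4, 18)→(0, 8): d=(-4,-10) inclusive
  edge (0, 8)→(8, 8): d=(8,0) inclusive
    (0,4)@(1, 9): e=[66,6,8] → █
    (1,4)@(3, 9): e=[46,26,8] → █
    (2,4)@(5, 9): e=[26,46,8] → █
    (3,4)@(7, 9): e=[6,66,8] → █
    (4,4)@(9, 9): e=[-14,86,8] → ·
    (0,5)@(1, 11): e=[58,-2,24] → ·
    (1,5)@(3, 11): e=[38,18,24] → █
    (3,5)@(7, 11): e=[-2,58,24] → ·
    (1,6)@(3, 13): e=[30,10,40] → █
    (3,6)@(7, 13): e=[-10,50,40] → ·
    (1,7)@(3, 15): e=[22,2,56] → █
    (3,7)@(7, 15): e=[-18,42,56] → ·
  covered (10 px):
    · · · · · · ·
    · · · · · · ·
    · · · · · · ·
    · · · · · · ·
    █ █ █ █ · · ·
    · █ █ · · · ·
    · █ █ · · · ·
    · █ █ · · · ·
    · · · · · · ·
    · · · · · · ·
    · · · · · · ·
    · · · · · · ·
T4:
  2·area = 154
  edge (6, 14)→(1, 0): d=(-5,-14) inclusive
  edge (1, 0)→(12, 0): d=(11,0) inclusive
  edge (12, 0)→(6, 14): d=(-6,14) inclusive
    (1,0)@(3, 1): e=[23,11,120] → █
    (2,0)@(5, 1): e=[51,11,92] → █
    (3,0)@(7, 1): e=[79,11,64] → █
    (4,0)@(9, 1): e=[107,11,36] → █
    (5,0)@(11, 1): e=[135,11,8] → █
    (6,0)@(13, 1): e=[163,11,-20] → ·
    (1,1)@(3, 3): e=[13,33,108] → █
    (5,1)@(11, 3): e=[125,33,-4] → ·
    (1,2)@(3, 5): e=[3,55,96] → █
    (5,2)@(11, 5): e=[115,55,-16] → ·
    (1,3)@(3, 7): e=[-7,77,84] → ·
    (2,3)@(5, 7): e=[21,77,56] → █
    (4,3)@(9, 7): e=[77,77,0] → █  [on edge]
    (1,10)@(3, 21): e=[-77,231,0] → ·  [on edge]
  covered (20 px):
    · █ █ █ █ █ ·
    · █ █ █ █ · ·
    · █ █ █ █ · ·
    · · █ █ █ · ·
    · · █ █ · · ·
    · · █ █ · · ·
    · · · · · · ·
    · · · · · · ·
    · · · · · · ·
    · · · · · · ·
    · · · · · · ·
    · · · · · · ·

Final: [44,29,61]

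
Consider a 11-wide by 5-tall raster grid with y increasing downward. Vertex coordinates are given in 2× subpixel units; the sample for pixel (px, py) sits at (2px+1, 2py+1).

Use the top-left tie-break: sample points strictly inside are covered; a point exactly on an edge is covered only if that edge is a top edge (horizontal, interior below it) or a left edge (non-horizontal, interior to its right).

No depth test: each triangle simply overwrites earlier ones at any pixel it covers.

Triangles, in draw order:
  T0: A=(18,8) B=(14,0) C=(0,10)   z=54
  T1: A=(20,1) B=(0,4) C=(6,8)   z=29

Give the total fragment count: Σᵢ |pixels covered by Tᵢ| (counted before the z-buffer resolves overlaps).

T0:
  2·area = 152  (B↔C swapped to make it positive)
  edge (18, 8)→(0, 10): d=(-18,2) right/bottom  bias=-1
  edge (0, 10)→(14, 0): d=(14,-10) top-left  bias=+0
  edge (14, 0)→(18, 8): d=(4,8) right/bottom  bias=-1
    (6,0)@(13, 1): e=[136,4,12] → X
    (7,0)@(15, 1): e=[132,24,-4] → .
    (5,1)@(11, 3): e=[104,12,36] → X
    (7,1)@(15, 3): e=[96,52,4] → X
    (8,1)@(17, 3): e=[92,72,-12] → .
    (3,2)@(7, 5): e=[76,0,76] → X  [on edge]
    (4,2)@(9, 5): e=[72,20,60] → X
    (8,2)@(17, 5): e=[56,100,-4] → .
    (2,3)@(5, 7): e=[44,8,100] → X
    (8,3)@(17, 7): e=[20,128,4] → X
    (9,3)@(19, 7): e=[16,148,-12] → .
    (1,4)@(3, 9): e=[12,16,124] → X
    (4,4)@(9, 9): e=[0,76,76] → .  [on edge]
  covered (19 px):
    . . . . . . X . . . .
    . . . . . X X X . . .
    . . . X X X X X . . .
    . . X X X X X X X . .
    . X X X . . . . . . .
T1:
  2·area = 98  (B↔C swapped to make it positive)
  edge (20, 1)→(6, 8): d=(-14,7) right/bottom  bias=-1
  edge (6, 8)→(0, 4): d=(-6,-4) top-left  bias=+0
  edge (0, 4)→(20, 1): d=(20,-3) top-left  bias=+0
    (3,1)@(7, 3): e=[63,34,1] → X
    (4,1)@(9, 3): e=[49,42,7] → X
    (5,1)@(11, 3): e=[35,50,13] → X
    (6,1)@(13, 3): e=[21,58,19] → X
    (7,1)@(15, 3): e=[7,66,25] → X
    (8,1)@(17, 3): e=[-7,74,31] → .
    (1,2)@(3, 5): e=[63,6,29] → X
    (2,2)@(5, 5): e=[49,14,35] → X
    (6,2)@(13, 5): e=[-7,46,59] → .
    (7,2)@(15, 5): e=[-21,54,65] → .
    (1,3)@(3, 7): e=[35,-6,69] → .
    (2,3)@(5, 7): e=[21,2,75] → X
  covered (12 px):
    . . . . . . . . . . .
    . . . X X X X X . . .
    . X X X X X . . . . .
    . . X X . . . . . . .
    . . . . . . . . . . .

Result: 31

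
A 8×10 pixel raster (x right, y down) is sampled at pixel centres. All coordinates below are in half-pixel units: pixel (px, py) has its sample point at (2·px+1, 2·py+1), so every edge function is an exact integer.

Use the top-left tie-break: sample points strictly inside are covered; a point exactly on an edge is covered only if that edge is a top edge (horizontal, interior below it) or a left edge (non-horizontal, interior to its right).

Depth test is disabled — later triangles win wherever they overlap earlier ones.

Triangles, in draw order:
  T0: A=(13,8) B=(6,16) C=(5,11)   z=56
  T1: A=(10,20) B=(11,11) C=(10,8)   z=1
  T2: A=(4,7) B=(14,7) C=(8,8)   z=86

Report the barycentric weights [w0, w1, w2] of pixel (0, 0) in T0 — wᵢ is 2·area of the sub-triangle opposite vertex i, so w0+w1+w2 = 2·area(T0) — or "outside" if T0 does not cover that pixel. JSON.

T0:
  2·area = 43
  edge (13, 8)→(6, 16): d=(-7,8) right/bottom  bias=-1
  edge (6, 16)→(5, 11): d=(-1,-5) top-left  bias=+0
  edge (5, 11)→(13, 8): d=(8,-3) top-left  bias=+0
    (1,0)@(3, 1): e=[129,0,-86] → ·  [on edge]
    (5,4)@(11, 9): e=[9,32,2] → #
    (6,4)@(13, 9): e=[-7,42,8] → ·
    (2,5)@(5, 11): e=[43,0,0] → #  [on edge]
    (3,5)@(7, 11): e=[27,10,6] → #
    (4,5)@(9, 11): e=[11,20,12] → #
    (5,5)@(11, 11): e=[-5,30,18] → ·
    (2,6)@(5, 13): e=[29,-2,16] → ·
    (3,6)@(7, 13): e=[13,8,22] → #
    (4,6)@(9, 13): e=[-3,18,28] → ·
    (3,7)@(7, 15): e=[-1,6,38] → ·
  covered (5 px):
    · · · · · · · ·
    · · · · · · · ·
    · · · · · · · ·
    · · · · · · · ·
    · · · · · # · ·
    · · # # # · · ·
    · · · # · · · ·
    · · · · · · · ·
    · · · · · · · ·
    · · · · · · · ·
T1:
  2·area = 12  (B↔C swapped to make it positive)
  edge (10, 20)→(10, 8): d=(0,-12) top-left  bias=+0
  edge (10, 8)→(11, 11): d=(1,3) right/bottom  bias=-1
  edge (11, 11)→(10, 20): d=(-1,9) right/bottom  bias=-1
    (4,2)@(9, 5): e=[-12,0,24] → ·  [on edge]
    (5,5)@(11, 11): e=[12,0,0] → ·  [on edge]
    (6,8)@(13, 17): e=[36,0,-24] → ·  [on edge]
  covered (0 px):
    · · · · · · · ·
    · · · · · · · ·
    · · · · · · · ·
    · · · · · · · ·
    · · · · · · · ·
    · · · · · · · ·
    · · · · · · · ·
    · · · · · · · ·
    · · · · · · · ·
    · · · · · · · ·
T2:
  2·area = 10
  edge (4, 7)→(14, 7): d=(10,0) top-left  bias=+0
  edge (14, 7)→(8, 8): d=(-6,1) right/bottom  bias=-1
  edge (8, 8)→(4, 7): d=(-4,-1) top-left  bias=+0
    (0,3)@(1, 7): e=[0,13,-3] → ·  [on edge]
    (1,3)@(3, 7): e=[0,11,-1] → ·  [on edge]
    (2,3)@(5, 7): e=[0,9,1] → #  [on edge]
    (3,3)@(7, 7): e=[0,7,3] → #  [on edge]
    (4,3)@(9, 7): e=[0,5,5] → #  [on edge]
    (5,3)@(11, 7): e=[0,3,7] → #  [on edge]
    (6,3)@(13, 7): e=[0,1,9] → #  [on edge]
    (7,3)@(15, 7): e=[0,-1,11] → ·  [on edge]
    (2,4)@(5, 9): e=[20,-3,-7] → ·
    (3,4)@(7, 9): e=[20,-5,-5] → ·
    (4,4)@(9, 9): e=[20,-7,-3] → ·
    (5,4)@(11, 9): e=[20,-9,-1] → ·
  covered (5 px):
    · · · · · · · ·
    · · · · · · · ·
    · · · · · · · ·
    · · # # # # # ·
    · · · · · · · ·
    · · · · · · · ·
    · · · · · · · ·
    · · · · · · · ·
    · · · · · · · ·
    · · · · · · · ·

Final: "outside"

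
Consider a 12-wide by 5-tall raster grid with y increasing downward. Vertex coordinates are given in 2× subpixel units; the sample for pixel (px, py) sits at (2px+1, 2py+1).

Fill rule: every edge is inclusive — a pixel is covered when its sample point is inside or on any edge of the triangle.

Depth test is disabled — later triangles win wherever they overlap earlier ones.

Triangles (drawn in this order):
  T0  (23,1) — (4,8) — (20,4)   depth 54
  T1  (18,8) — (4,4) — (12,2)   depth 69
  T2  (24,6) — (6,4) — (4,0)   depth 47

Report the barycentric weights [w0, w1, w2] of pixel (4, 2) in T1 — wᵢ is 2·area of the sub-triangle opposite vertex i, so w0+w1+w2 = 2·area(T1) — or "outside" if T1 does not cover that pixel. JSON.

T0:
  2·area = 36  (B↔C swapped to make it positive)
  edge (23, 1)→(20, 4): d=(-3,3) inclusive
  edge (20, 4)→(4, 8): d=(-16,4) inclusive
  edge (4, 8)→(23, 1): d=(19,-7) inclusive
    (11,0)@(23, 1): e=[0,36,0] → X  [on edge]
    (9,1)@(19, 3): e=[6,20,10] → X
    (10,1)@(21, 3): e=[0,12,24] → X  [on edge]
    (11,1)@(23, 3): e=[-6,4,38] → .
    (6,2)@(13, 5): e=[18,12,6] → X
    (7,2)@(15, 5): e=[12,4,20] → X
    (8,2)@(17, 5): e=[6,-4,34] → .
    (9,2)@(19, 5): e=[0,-12,48] → .  [on edge]
    (10,2)@(21, 5): e=[-6,-20,62] → .
    (3,3)@(7, 7): e=[30,4,2] → X
    (4,3)@(9, 7): e=[24,-4,16] → .
    (6,3)@(13, 7): e=[12,-20,44] → .
    (8,3)@(17, 7): e=[0,-36,72] → .  [on edge]
    (7,4)@(15, 9): e=[0,-60,96] → .  [on edge]
  covered (6 px):
    . . . . . . . . . . . X
    . . . . . . . . . X X .
    . . . . . . X X . . . .
    . . . X . . . . . . . .
    . . . . . . . . . . . .
T1:
  2·area = 60
  edge (18, 8)→(4, 4): d=(-14,-4) inclusive
  edge (4, 4)→(12, 2): d=(8,-2) inclusive
  edge (12, 2)→(18, 8): d=(6,6) inclusive
    (5,0)@(11, 1): e=[70,-10,0] → .  [on edge]
    (4,1)@(9, 3): e=[34,2,24] → X
    (5,1)@(11, 3): e=[42,6,12] → X
    (6,1)@(13, 3): e=[50,10,0] → X  [on edge]
    (7,1)@(15, 3): e=[58,14,-12] → .
    (4,2)@(9, 5): e=[6,18,36] → X
    (7,2)@(15, 5): e=[30,30,0] → X  [on edge]
    (8,2)@(17, 5): e=[38,34,-12] → .
    (4,3)@(9, 7): e=[-22,34,48] → .
    (5,3)@(11, 7): e=[-14,38,36] → .
    (6,3)@(13, 7): e=[-6,42,24] → .
    (7,3)@(15, 7): e=[2,46,12] → X
    (8,3)@(17, 7): e=[10,50,0] → X  [on edge]
    (9,4)@(19, 9): e=[-10,70,0] → .  [on edge]
  covered (9 px):
    . . . . . . . . . . . .
    . . . . X X X . . . . .
    . . . . X X X X . . . .
    . . . . . . . X X . . .
    . . . . . . . . . . . .
T2:
  2·area = 68
  edge (24, 6)→(6, 4): d=(-18,-2) inclusive
  edge (6, 4)→(4, 0): d=(-2,-4) inclusive
  edge (4, 0)→(24, 6): d=(20,6) inclusive
    (2,0)@(5, 1): e=[52,2,14] → X
    (3,0)@(7, 1): e=[56,10,2] → X
    (4,0)@(9, 1): e=[60,18,-10] → .
    (2,1)@(5, 3): e=[16,-2,54] → .
    (3,1)@(7, 3): e=[20,6,42] → X
    (4,1)@(9, 3): e=[24,14,30] → X
    (5,1)@(11, 3): e=[28,22,18] → X
    (6,1)@(13, 3): e=[32,30,6] → X
    (7,1)@(15, 3): e=[36,38,-6] → .
    (3,2)@(7, 5): e=[-16,2,82] → .
    (4,2)@(9, 5): e=[-12,10,70] → .
    (5,2)@(11, 5): e=[-8,18,58] → .
    (7,2)@(15, 5): e=[0,34,34] → X  [on edge]
  covered (9 px):
    . . X X . . . . . . . .
    . . . X X X X . . . . .
    . . . . . . . X X X . .
    . . . . . . . . . . . .
    . . . . . . . . . . . .

Result: [18,36,6]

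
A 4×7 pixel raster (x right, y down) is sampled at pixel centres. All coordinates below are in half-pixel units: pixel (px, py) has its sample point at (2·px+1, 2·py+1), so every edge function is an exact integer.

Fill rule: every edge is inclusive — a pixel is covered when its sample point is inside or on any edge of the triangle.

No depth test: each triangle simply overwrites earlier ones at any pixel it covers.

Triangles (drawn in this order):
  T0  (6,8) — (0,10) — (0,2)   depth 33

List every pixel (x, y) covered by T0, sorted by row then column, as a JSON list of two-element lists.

T0:
  2·area = 48
  edge (6, 8)→(0, 10): d=(-6,2) inclusive
  edge (0, 10)→(0, 2): d=(0,-8) inclusive
  edge (0, 2)→(6, 8): d=(6,6) inclusive
    (0,1)@(1, 3): e=[40,8,0] → #  [on edge]
    (1,1)@(3, 3): e=[36,24,-12] → ·
    (0,2)@(1, 5): e=[28,8,12] → #
    (1,2)@(3, 5): e=[24,24,0] → #  [on edge]
    (2,2)@(5, 5): e=[20,40,-12] → ·
    (0,3)@(1, 7): e=[16,8,24] → #
    (2,3)@(5, 7): e=[8,40,0] → #  [on edge]
    (3,3)@(7, 7): e=[4,56,-12] → ·
    (0,4)@(1, 9): e=[4,8,36] → #
    (1,4)@(3, 9): e=[0,24,24] → #  [on edge]
    (2,4)@(5, 9): e=[-4,40,12] → ·
    (3,4)@(7, 9): e=[-8,56,0] → ·  [on edge]
  covered (8 px):
    · · · ·
    # · · ·
    # # · ·
    # # # ·
    # # · ·
    · · · ·
    · · · ·

Result: [[0,1],[0,2],[1,2],[0,3],[1,3],[2,3],[0,4],[1,4]]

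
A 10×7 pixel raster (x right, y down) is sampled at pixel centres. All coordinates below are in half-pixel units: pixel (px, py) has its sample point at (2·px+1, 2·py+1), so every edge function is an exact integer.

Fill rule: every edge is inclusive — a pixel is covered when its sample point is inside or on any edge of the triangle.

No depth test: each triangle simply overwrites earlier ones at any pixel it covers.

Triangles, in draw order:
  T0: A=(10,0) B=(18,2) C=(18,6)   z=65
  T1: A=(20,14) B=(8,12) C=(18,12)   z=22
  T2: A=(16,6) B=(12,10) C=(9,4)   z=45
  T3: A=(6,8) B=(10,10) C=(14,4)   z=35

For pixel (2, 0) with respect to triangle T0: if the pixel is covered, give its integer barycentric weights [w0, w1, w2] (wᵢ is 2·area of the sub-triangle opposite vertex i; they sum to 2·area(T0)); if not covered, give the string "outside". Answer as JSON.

T0:
  2·area = 32
  edge (10, 0)→(18, 2): d=(8,2) inclusive
  edge (18, 2)→(18, 6): d=(0,4) inclusive
  edge (18, 6)→(10, 0): d=(-8,-6) inclusive
    (6,0)@(13, 1): e=[2,20,10] → █
    (7,0)@(15, 1): e=[-2,12,22] → ·
    (6,1)@(13, 3): e=[18,20,-6] → ·
    (7,1)@(15, 3): e=[14,12,6] → █
    (8,1)@(17, 3): e=[10,4,18] → █
    (9,1)@(19, 3): e=[6,-4,30] → ·
    (7,2)@(15, 5): e=[30,12,-10] → ·
    (8,2)@(17, 5): e=[26,4,2] → █
    (9,2)@(19, 5): e=[22,-4,14] → ·
    (8,3)@(17, 7): e=[42,4,-14] → ·
  covered (4 px):
    · · · · · · █ · · ·
    · · · · · · · █ █ ·
    · · · · · · · · █ ·
    · · · · · · · · · ·
    · · · · · · · · · ·
    · · · · · · · · · ·
    · · · · · · · · · ·
T1:
  2·area = 20
  edge (20, 14)→(8, 12): d=(-12,-2) inclusive
  edge (8, 12)→(18, 12): d=(10,0) inclusive
  edge (18, 12)→(20, 14): d=(2,2) inclusive
    (3,0)@(7, 1): e=[130,-110,0] → ·  [on edge]
    (4,1)@(9, 3): e=[110,-90,0] → ·  [on edge]
    (5,2)@(11, 5): e=[90,-70,0] → ·  [on edge]
    (6,3)@(13, 7): e=[70,-50,0] → ·  [on edge]
    (7,4)@(15, 9): e=[50,-30,0] → ·  [on edge]
    (8,5)@(17, 11): e=[30,-10,0] → ·  [on edge]
    (7,6)@(15, 13): e=[2,10,8] → █
    (8,6)@(17, 13): e=[6,10,4] → █
    (9,6)@(19, 13): e=[10,10,0] → █  [on edge]
  covered (3 px):
    · · · · · · · · · ·
    · · · · · · · · · ·
    · · · · · · · · · ·
    · · · · · · · · · ·
    · · · · · · · · · ·
    · · · · · · · · · ·
    · · · · · · · █ █ █
T2:
  2·area = 36
  edge (16, 6)→(12, 10): d=(-4,4) inclusive
  edge (12, 10)→(9, 4): d=(-3,-6) inclusive
  edge (9, 4)→(16, 6): d=(7,2) inclusive
    (9,1)@(19, 3): e=[0,63,-27] → ·  [on edge]
    (5,2)@(11, 5): e=[24,9,3] → █
    (6,2)@(13, 5): e=[16,21,-1] → ·
    (8,2)@(17, 5): e=[0,45,-9] → ·  [on edge]
    (5,3)@(11, 7): e=[16,3,17] → █
    (6,3)@(13, 7): e=[8,15,13] → █
    (7,3)@(15, 7): e=[0,27,9] → █  [on edge]
    (8,3)@(17, 7): e=[-8,39,5] → ·
    (5,4)@(11, 9): e=[8,-3,31] → ·
    (6,4)@(13, 9): e=[0,9,27] → █  [on edge]
    (7,4)@(15, 9): e=[-8,21,23] → ·
    (5,5)@(11, 11): e=[0,-9,45] → ·  [on edge]
    (4,6)@(9, 13): e=[0,-27,63] → ·  [on edge]
  covered (5 px):
    · · · · · · · · · ·
    · · · · · · · · · ·
    · · · · · █ · · · ·
    · · · · · █ █ █ · ·
    · · · · · · █ · · ·
    · · · · · · · · · ·
    · · · · · · · · · ·
T3:
  2·area = 32  (B↔C swapped to make it positive)
  edge (6, 8)→(14, 4): d=(8,-4) inclusive
  edge (14, 4)→(10, 10): d=(-4,6) inclusive
  edge (10, 10)→(6, 8): d=(-4,-2) inclusive
    (6,2)@(13, 5): e=[4,2,26] → █
    (7,2)@(15, 5): e=[12,-10,30] → ·
    (4,3)@(9, 7): e=[4,18,10] → █
    (5,3)@(11, 7): e=[12,6,14] → █
    (6,3)@(13, 7): e=[20,-6,18] → ·
    (4,4)@(9, 9): e=[20,10,2] → █
    (5,4)@(11, 9): e=[28,-2,6] → ·
    (4,5)@(9, 11): e=[36,2,-6] → ·
  covered (4 px):
    · · · · · · · · · ·
    · · · · · · · · · ·
    · · · · · · █ · · ·
    · · · · █ █ · · · ·
    · · · · █ · · · · ·
    · · · · · · · · · ·
    · · · · · · · · · ·

Answer: "outside"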